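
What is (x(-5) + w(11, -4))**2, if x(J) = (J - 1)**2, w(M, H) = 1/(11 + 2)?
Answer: 219961/169 ≈ 1301.5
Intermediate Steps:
w(M, H) = 1/13
x(J) = (-1 + J)**2
(x(-5) + w(11, -4))**2 = ((-1 - 5)**2 + 1/13)**2 = ((-6)**2 + 1/13)**2 = (36 + 1/13)**2 = (469/13)**2 = 219961/169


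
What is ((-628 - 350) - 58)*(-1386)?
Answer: 1435896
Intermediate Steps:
((-628 - 350) - 58)*(-1386) = (-978 - 58)*(-1386) = -1036*(-1386) = 1435896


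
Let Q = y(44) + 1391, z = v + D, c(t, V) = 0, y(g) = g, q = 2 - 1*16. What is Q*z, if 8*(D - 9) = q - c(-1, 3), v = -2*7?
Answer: -38745/4 ≈ -9686.3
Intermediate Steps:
q = -14 (q = 2 - 16 = -14)
v = -14
D = 29/4 (D = 9 + (-14 - 1*0)/8 = 9 + (-14 + 0)/8 = 9 + (⅛)*(-14) = 9 - 7/4 = 29/4 ≈ 7.2500)
z = -27/4 (z = -14 + 29/4 = -27/4 ≈ -6.7500)
Q = 1435 (Q = 44 + 1391 = 1435)
Q*z = 1435*(-27/4) = -38745/4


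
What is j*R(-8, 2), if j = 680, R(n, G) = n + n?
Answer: -10880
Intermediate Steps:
R(n, G) = 2*n
j*R(-8, 2) = 680*(2*(-8)) = 680*(-16) = -10880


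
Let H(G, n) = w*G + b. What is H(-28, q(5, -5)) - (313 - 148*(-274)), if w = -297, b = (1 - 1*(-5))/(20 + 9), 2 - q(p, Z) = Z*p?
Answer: -943915/29 ≈ -32549.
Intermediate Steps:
q(p, Z) = 2 - Z*p
b = 6/29 (b = (1 + 5)/29 = (1/29)*6 = 6/29 ≈ 0.20690)
H(G, n) = 6/29 - 297*G (H(G, n) = -297*G + 6/29 = 6/29 - 297*G)
H(-28, q(5, -5)) - (313 - 148*(-274)) = (6/29 - 297*(-28)) - (313 - 148*(-274)) = (6/29 + 8316) - (313 + 40552) = 241170/29 - 1*40865 = 241170/29 - 40865 = -943915/29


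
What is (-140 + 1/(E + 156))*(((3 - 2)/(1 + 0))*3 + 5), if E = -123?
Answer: -36952/33 ≈ -1119.8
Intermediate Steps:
(-140 + 1/(E + 156))*(((3 - 2)/(1 + 0))*3 + 5) = (-140 + 1/(-123 + 156))*(((3 - 2)/(1 + 0))*3 + 5) = (-140 + 1/33)*((1/1)*3 + 5) = (-140 + 1/33)*((1*1)*3 + 5) = -4619*(1*3 + 5)/33 = -4619*(3 + 5)/33 = -4619/33*8 = -36952/33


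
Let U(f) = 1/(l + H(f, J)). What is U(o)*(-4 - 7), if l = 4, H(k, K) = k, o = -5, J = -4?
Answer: 11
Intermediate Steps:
U(f) = 1/(4 + f)
U(o)*(-4 - 7) = (-4 - 7)/(4 - 5) = -11/(-1) = -1*(-11) = 11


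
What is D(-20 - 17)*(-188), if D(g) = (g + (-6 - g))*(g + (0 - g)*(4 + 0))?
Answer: 125208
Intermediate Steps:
D(g) = 18*g (D(g) = -6*(g - g*4) = -6*(g - 4*g) = -(-18)*g = 18*g)
D(-20 - 17)*(-188) = (18*(-20 - 17))*(-188) = (18*(-37))*(-188) = -666*(-188) = 125208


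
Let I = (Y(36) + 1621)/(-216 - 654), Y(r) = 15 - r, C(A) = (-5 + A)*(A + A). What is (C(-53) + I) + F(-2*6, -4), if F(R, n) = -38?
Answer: 531410/87 ≈ 6108.2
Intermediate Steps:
C(A) = 2*A*(-5 + A) (C(A) = (-5 + A)*(2*A) = 2*A*(-5 + A))
I = -160/87 (I = ((15 - 1*36) + 1621)/(-216 - 654) = ((15 - 36) + 1621)/(-870) = (-21 + 1621)*(-1/870) = 1600*(-1/870) = -160/87 ≈ -1.8391)
(C(-53) + I) + F(-2*6, -4) = (2*(-53)*(-5 - 53) - 160/87) - 38 = (2*(-53)*(-58) - 160/87) - 38 = (6148 - 160/87) - 38 = 534716/87 - 38 = 531410/87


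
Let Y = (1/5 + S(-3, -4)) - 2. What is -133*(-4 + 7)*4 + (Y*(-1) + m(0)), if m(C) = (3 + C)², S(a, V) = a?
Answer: -7911/5 ≈ -1582.2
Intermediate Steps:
Y = -24/5 (Y = (1/5 - 3) - 2 = (⅕ - 3) - 2 = -14/5 - 2 = -24/5 ≈ -4.8000)
-133*(-4 + 7)*4 + (Y*(-1) + m(0)) = -133*(-4 + 7)*4 + (-24/5*(-1) + (3 + 0)²) = -399*4 + (24/5 + 3²) = -133*12 + (24/5 + 9) = -1596 + 69/5 = -7911/5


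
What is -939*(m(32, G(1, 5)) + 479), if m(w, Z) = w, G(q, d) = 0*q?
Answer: -479829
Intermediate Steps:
G(q, d) = 0
-939*(m(32, G(1, 5)) + 479) = -939*(32 + 479) = -939*511 = -479829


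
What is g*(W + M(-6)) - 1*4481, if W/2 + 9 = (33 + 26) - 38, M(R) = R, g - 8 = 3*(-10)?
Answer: -4877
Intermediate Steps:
g = -22 (g = 8 + 3*(-10) = 8 - 30 = -22)
W = 24 (W = -18 + 2*((33 + 26) - 38) = -18 + 2*(59 - 38) = -18 + 2*21 = -18 + 42 = 24)
g*(W + M(-6)) - 1*4481 = -22*(24 - 6) - 1*4481 = -22*18 - 4481 = -396 - 4481 = -4877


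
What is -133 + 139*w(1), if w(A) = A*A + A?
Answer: 145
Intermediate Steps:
w(A) = A + A² (w(A) = A² + A = A + A²)
-133 + 139*w(1) = -133 + 139*(1*(1 + 1)) = -133 + 139*(1*2) = -133 + 139*2 = -133 + 278 = 145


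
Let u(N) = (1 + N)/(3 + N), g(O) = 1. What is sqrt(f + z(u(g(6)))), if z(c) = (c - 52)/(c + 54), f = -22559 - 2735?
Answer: I*sqrt(300529241)/109 ≈ 159.04*I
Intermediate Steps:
f = -25294
u(N) = (1 + N)/(3 + N)
z(c) = (-52 + c)/(54 + c)
sqrt(f + z(u(g(6)))) = sqrt(-25294 + (-52 + (1 + 1)/(3 + 1))/(54 + (1 + 1)/(3 + 1))) = sqrt(-25294 + (-52 + 2/4)/(54 + 2/4)) = sqrt(-25294 + (-52 + (1/4)*2)/(54 + (1/4)*2)) = sqrt(-25294 + (-52 + 1/2)/(54 + 1/2)) = sqrt(-25294 - 103/2/(109/2)) = sqrt(-25294 + (2/109)*(-103/2)) = sqrt(-25294 - 103/109) = sqrt(-2757149/109) = I*sqrt(300529241)/109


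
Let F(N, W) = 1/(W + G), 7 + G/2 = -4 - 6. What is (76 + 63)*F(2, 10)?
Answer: -139/24 ≈ -5.7917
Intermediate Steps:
G = -34 (G = -14 + 2*(-4 - 6) = -14 + 2*(-10) = -14 - 20 = -34)
F(N, W) = 1/(-34 + W) (F(N, W) = 1/(W - 34) = 1/(-34 + W))
(76 + 63)*F(2, 10) = (76 + 63)/(-34 + 10) = 139/(-24) = 139*(-1/24) = -139/24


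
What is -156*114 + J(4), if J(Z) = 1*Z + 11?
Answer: -17769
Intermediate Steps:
J(Z) = 11 + Z (J(Z) = Z + 11 = 11 + Z)
-156*114 + J(4) = -156*114 + (11 + 4) = -17784 + 15 = -17769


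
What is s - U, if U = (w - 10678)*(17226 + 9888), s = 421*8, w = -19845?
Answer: 827603990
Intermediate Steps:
s = 3368
U = -827600622 (U = (-19845 - 10678)*(17226 + 9888) = -30523*27114 = -827600622)
s - U = 3368 - 1*(-827600622) = 3368 + 827600622 = 827603990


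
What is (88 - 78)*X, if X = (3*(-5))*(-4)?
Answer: 600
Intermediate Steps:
X = 60 (X = -15*(-4) = 60)
(88 - 78)*X = (88 - 78)*60 = 10*60 = 600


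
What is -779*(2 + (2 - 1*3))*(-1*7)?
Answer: 5453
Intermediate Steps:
-779*(2 + (2 - 1*3))*(-1*7) = -779*(2 + (2 - 3))*(-7) = -779*(2 - 1)*(-7) = -779*(-7) = 5453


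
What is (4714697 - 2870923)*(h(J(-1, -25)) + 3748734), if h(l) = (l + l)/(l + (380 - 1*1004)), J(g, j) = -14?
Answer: 2204870057807840/319 ≈ 6.9118e+12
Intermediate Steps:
h(l) = 2*l/(-624 + l) (h(l) = (2*l)/(l + (380 - 1004)) = (2*l)/(l - 624) = (2*l)/(-624 + l) = 2*l/(-624 + l))
(4714697 - 2870923)*(h(J(-1, -25)) + 3748734) = (4714697 - 2870923)*(2*(-14)/(-624 - 14) + 3748734) = 1843774*(2*(-14)/(-638) + 3748734) = 1843774*(2*(-14)*(-1/638) + 3748734) = 1843774*(14/319 + 3748734) = 1843774*(1195846160/319) = 2204870057807840/319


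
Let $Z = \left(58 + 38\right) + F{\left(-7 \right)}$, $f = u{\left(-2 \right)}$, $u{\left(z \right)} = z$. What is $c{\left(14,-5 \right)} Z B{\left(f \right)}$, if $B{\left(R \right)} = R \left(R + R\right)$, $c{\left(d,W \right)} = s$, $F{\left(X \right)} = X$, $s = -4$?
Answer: $-2848$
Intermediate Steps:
$c{\left(d,W \right)} = -4$
$f = -2$
$Z = 89$ ($Z = \left(58 + 38\right) - 7 = 96 - 7 = 89$)
$B{\left(R \right)} = 2 R^{2}$ ($B{\left(R \right)} = R 2 R = 2 R^{2}$)
$c{\left(14,-5 \right)} Z B{\left(f \right)} = \left(-4\right) 89 \cdot 2 \left(-2\right)^{2} = - 356 \cdot 2 \cdot 4 = \left(-356\right) 8 = -2848$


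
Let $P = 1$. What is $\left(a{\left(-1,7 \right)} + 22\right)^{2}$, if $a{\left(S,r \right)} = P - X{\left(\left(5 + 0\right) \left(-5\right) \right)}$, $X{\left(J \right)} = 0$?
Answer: $529$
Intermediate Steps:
$a{\left(S,r \right)} = 1$ ($a{\left(S,r \right)} = 1 - 0 = 1 + 0 = 1$)
$\left(a{\left(-1,7 \right)} + 22\right)^{2} = \left(1 + 22\right)^{2} = 23^{2} = 529$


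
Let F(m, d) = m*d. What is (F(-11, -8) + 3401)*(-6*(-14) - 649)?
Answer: -1971285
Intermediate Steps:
F(m, d) = d*m
(F(-11, -8) + 3401)*(-6*(-14) - 649) = (-8*(-11) + 3401)*(-6*(-14) - 649) = (88 + 3401)*(84 - 649) = 3489*(-565) = -1971285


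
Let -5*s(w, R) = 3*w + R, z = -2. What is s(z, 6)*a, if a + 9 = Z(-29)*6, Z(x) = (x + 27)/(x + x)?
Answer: 0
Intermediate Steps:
Z(x) = (27 + x)/(2*x) (Z(x) = (27 + x)/((2*x)) = (27 + x)*(1/(2*x)) = (27 + x)/(2*x))
s(w, R) = -3*w/5 - R/5 (s(w, R) = -(3*w + R)/5 = -(R + 3*w)/5 = -3*w/5 - R/5)
a = -255/29 (a = -9 + ((½)*(27 - 29)/(-29))*6 = -9 + ((½)*(-1/29)*(-2))*6 = -9 + (1/29)*6 = -9 + 6/29 = -255/29 ≈ -8.7931)
s(z, 6)*a = (-⅗*(-2) - ⅕*6)*(-255/29) = (6/5 - 6/5)*(-255/29) = 0*(-255/29) = 0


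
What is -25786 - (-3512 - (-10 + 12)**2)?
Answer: -22270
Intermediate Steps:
-25786 - (-3512 - (-10 + 12)**2) = -25786 - (-3512 - 1*2**2) = -25786 - (-3512 - 1*4) = -25786 - (-3512 - 4) = -25786 - 1*(-3516) = -25786 + 3516 = -22270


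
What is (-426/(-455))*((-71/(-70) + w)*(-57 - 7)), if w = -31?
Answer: 28613568/15925 ≈ 1796.8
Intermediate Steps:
(-426/(-455))*((-71/(-70) + w)*(-57 - 7)) = (-426/(-455))*((-71/(-70) - 31)*(-57 - 7)) = (-426*(-1/455))*((-71*(-1/70) - 31)*(-64)) = 426*((71/70 - 31)*(-64))/455 = 426*(-2099/70*(-64))/455 = (426/455)*(67168/35) = 28613568/15925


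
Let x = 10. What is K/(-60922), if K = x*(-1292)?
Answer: 6460/30461 ≈ 0.21207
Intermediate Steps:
K = -12920 (K = 10*(-1292) = -12920)
K/(-60922) = -12920/(-60922) = -12920*(-1/60922) = 6460/30461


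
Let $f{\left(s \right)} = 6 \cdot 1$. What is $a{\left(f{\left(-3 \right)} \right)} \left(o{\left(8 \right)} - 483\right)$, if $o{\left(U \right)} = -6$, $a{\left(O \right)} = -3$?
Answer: $1467$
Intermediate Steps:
$f{\left(s \right)} = 6$
$a{\left(f{\left(-3 \right)} \right)} \left(o{\left(8 \right)} - 483\right) = - 3 \left(-6 - 483\right) = \left(-3\right) \left(-489\right) = 1467$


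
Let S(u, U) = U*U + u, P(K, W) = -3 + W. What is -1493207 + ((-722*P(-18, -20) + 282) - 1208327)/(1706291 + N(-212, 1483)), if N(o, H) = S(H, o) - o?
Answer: -2617488537949/1752930 ≈ -1.4932e+6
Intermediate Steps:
S(u, U) = u + U**2 (S(u, U) = U**2 + u = u + U**2)
N(o, H) = H + o**2 - o (N(o, H) = (H + o**2) - o = H + o**2 - o)
-1493207 + ((-722*P(-18, -20) + 282) - 1208327)/(1706291 + N(-212, 1483)) = -1493207 + ((-722*(-3 - 20) + 282) - 1208327)/(1706291 + (1483 + (-212)**2 - 1*(-212))) = -1493207 + ((-722*(-23) + 282) - 1208327)/(1706291 + (1483 + 44944 + 212)) = -1493207 + ((16606 + 282) - 1208327)/(1706291 + 46639) = -1493207 + (16888 - 1208327)/1752930 = -1493207 - 1191439*1/1752930 = -1493207 - 1191439/1752930 = -2617488537949/1752930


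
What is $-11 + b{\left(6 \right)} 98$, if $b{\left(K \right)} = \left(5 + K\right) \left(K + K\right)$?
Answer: $12925$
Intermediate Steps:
$b{\left(K \right)} = 2 K \left(5 + K\right)$ ($b{\left(K \right)} = \left(5 + K\right) 2 K = 2 K \left(5 + K\right)$)
$-11 + b{\left(6 \right)} 98 = -11 + 2 \cdot 6 \left(5 + 6\right) 98 = -11 + 2 \cdot 6 \cdot 11 \cdot 98 = -11 + 132 \cdot 98 = -11 + 12936 = 12925$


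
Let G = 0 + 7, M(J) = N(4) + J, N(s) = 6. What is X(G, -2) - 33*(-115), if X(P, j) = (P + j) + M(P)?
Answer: 3813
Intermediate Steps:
M(J) = 6 + J
G = 7
X(P, j) = 6 + j + 2*P (X(P, j) = (P + j) + (6 + P) = 6 + j + 2*P)
X(G, -2) - 33*(-115) = (6 - 2 + 2*7) - 33*(-115) = (6 - 2 + 14) + 3795 = 18 + 3795 = 3813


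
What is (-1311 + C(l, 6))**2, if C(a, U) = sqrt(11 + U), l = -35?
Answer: (1311 - sqrt(17))**2 ≈ 1.7079e+6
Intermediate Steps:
(-1311 + C(l, 6))**2 = (-1311 + sqrt(11 + 6))**2 = (-1311 + sqrt(17))**2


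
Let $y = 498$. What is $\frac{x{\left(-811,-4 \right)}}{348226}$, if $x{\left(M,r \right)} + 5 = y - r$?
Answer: $\frac{497}{348226} \approx 0.0014272$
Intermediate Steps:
$x{\left(M,r \right)} = 493 - r$ ($x{\left(M,r \right)} = -5 - \left(-498 + r\right) = 493 - r$)
$\frac{x{\left(-811,-4 \right)}}{348226} = \frac{493 - -4}{348226} = \left(493 + 4\right) \frac{1}{348226} = 497 \cdot \frac{1}{348226} = \frac{497}{348226}$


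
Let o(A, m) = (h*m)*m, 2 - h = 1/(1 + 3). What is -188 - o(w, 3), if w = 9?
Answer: -815/4 ≈ -203.75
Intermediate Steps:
h = 7/4 (h = 2 - 1/(1 + 3) = 2 - 1/4 = 2 - 1*¼ = 2 - ¼ = 7/4 ≈ 1.7500)
o(A, m) = 7*m²/4 (o(A, m) = (7*m/4)*m = 7*m²/4)
-188 - o(w, 3) = -188 - 7*3²/4 = -188 - 7*9/4 = -188 - 1*63/4 = -188 - 63/4 = -815/4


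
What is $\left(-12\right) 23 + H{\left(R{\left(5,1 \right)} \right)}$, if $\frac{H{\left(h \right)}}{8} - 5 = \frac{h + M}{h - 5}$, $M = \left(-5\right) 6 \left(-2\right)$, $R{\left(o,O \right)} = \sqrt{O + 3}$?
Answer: $- \frac{1204}{3} \approx -401.33$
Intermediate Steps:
$R{\left(o,O \right)} = \sqrt{3 + O}$
$M = 60$ ($M = \left(-30\right) \left(-2\right) = 60$)
$H{\left(h \right)} = 40 + \frac{8 \left(60 + h\right)}{-5 + h}$ ($H{\left(h \right)} = 40 + 8 \frac{h + 60}{h - 5} = 40 + 8 \frac{60 + h}{-5 + h} = 40 + \frac{8 \left(60 + h\right)}{-5 + h}$)
$\left(-12\right) 23 + H{\left(R{\left(5,1 \right)} \right)} = \left(-12\right) 23 + \frac{8 \left(35 + 6 \sqrt{3 + 1}\right)}{-5 + \sqrt{3 + 1}} = -276 + \frac{8 \left(35 + 6 \sqrt{4}\right)}{-5 + \sqrt{4}} = -276 + \frac{8 \left(35 + 6 \cdot 2\right)}{-5 + 2} = -276 + \frac{8 \left(35 + 12\right)}{-3} = -276 + 8 \left(- \frac{1}{3}\right) 47 = -276 - \frac{376}{3} = - \frac{1204}{3}$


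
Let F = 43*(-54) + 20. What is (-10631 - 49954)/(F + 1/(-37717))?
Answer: 65288127/2480701 ≈ 26.318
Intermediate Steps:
F = -2302 (F = -2322 + 20 = -2302)
(-10631 - 49954)/(F + 1/(-37717)) = (-10631 - 49954)/(-2302 + 1/(-37717)) = -60585/(-2302 - 1/37717) = -60585/(-86824535/37717) = -60585*(-37717/86824535) = 65288127/2480701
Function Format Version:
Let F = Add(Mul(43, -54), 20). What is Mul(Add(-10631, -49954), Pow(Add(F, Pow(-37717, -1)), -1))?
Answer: Rational(65288127, 2480701) ≈ 26.318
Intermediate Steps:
F = -2302 (F = Add(-2322, 20) = -2302)
Mul(Add(-10631, -49954), Pow(Add(F, Pow(-37717, -1)), -1)) = Mul(Add(-10631, -49954), Pow(Add(-2302, Pow(-37717, -1)), -1)) = Mul(-60585, Pow(Add(-2302, Rational(-1, 37717)), -1)) = Mul(-60585, Pow(Rational(-86824535, 37717), -1)) = Mul(-60585, Rational(-37717, 86824535)) = Rational(65288127, 2480701)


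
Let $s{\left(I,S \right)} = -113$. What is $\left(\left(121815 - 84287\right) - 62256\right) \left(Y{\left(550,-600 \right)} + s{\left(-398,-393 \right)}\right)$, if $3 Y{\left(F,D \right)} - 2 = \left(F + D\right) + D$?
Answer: $8135512$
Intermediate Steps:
$Y{\left(F,D \right)} = \frac{2}{3} + \frac{F}{3} + \frac{2 D}{3}$ ($Y{\left(F,D \right)} = \frac{2}{3} + \frac{\left(F + D\right) + D}{3} = \frac{2}{3} + \frac{\left(D + F\right) + D}{3} = \frac{2}{3} + \frac{F + 2 D}{3} = \frac{2}{3} + \left(\frac{F}{3} + \frac{2 D}{3}\right) = \frac{2}{3} + \frac{F}{3} + \frac{2 D}{3}$)
$\left(\left(121815 - 84287\right) - 62256\right) \left(Y{\left(550,-600 \right)} + s{\left(-398,-393 \right)}\right) = \left(\left(121815 - 84287\right) - 62256\right) \left(\left(\frac{2}{3} + \frac{1}{3} \cdot 550 + \frac{2}{3} \left(-600\right)\right) - 113\right) = \left(37528 - 62256\right) \left(\left(\frac{2}{3} + \frac{550}{3} - 400\right) - 113\right) = - 24728 \left(-216 - 113\right) = \left(-24728\right) \left(-329\right) = 8135512$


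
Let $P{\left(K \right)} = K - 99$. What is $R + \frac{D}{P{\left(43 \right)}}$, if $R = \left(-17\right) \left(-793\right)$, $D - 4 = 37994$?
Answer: $\frac{358469}{28} \approx 12802.0$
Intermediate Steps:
$D = 37998$ ($D = 4 + 37994 = 37998$)
$P{\left(K \right)} = -99 + K$
$R = 13481$
$R + \frac{D}{P{\left(43 \right)}} = 13481 + \frac{37998}{-99 + 43} = 13481 + \frac{37998}{-56} = 13481 + 37998 \left(- \frac{1}{56}\right) = 13481 - \frac{18999}{28} = \frac{358469}{28}$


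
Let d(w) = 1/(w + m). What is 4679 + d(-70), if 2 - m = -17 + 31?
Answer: 383677/82 ≈ 4679.0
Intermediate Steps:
m = -12 (m = 2 - (-17 + 31) = 2 - 1*14 = 2 - 14 = -12)
d(w) = 1/(-12 + w) (d(w) = 1/(w - 12) = 1/(-12 + w))
4679 + d(-70) = 4679 + 1/(-12 - 70) = 4679 + 1/(-82) = 4679 - 1/82 = 383677/82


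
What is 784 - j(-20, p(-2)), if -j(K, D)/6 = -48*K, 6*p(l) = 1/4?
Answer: 6544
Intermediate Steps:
p(l) = 1/24 (p(l) = (⅙)/4 = (⅙)*(¼) = 1/24)
j(K, D) = 288*K (j(K, D) = -(-288)*K = 288*K)
784 - j(-20, p(-2)) = 784 - 288*(-20) = 784 - 1*(-5760) = 784 + 5760 = 6544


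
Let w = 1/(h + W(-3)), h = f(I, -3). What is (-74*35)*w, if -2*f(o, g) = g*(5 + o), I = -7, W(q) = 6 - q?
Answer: -1295/3 ≈ -431.67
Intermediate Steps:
f(o, g) = -g*(5 + o)/2
h = -3 (h = -1/2*(-3)*(5 - 7) = -1/2*(-3)*(-2) = -3)
w = 1/6 (w = 1/(-3 + (6 - 1*(-3))) = 1/(-3 + (6 + 3)) = 1/(-3 + 9) = 1/6 ≈ 0.16667)
(-74*35)*w = -74*35*(1/6) = -2590*1/6 = -1295/3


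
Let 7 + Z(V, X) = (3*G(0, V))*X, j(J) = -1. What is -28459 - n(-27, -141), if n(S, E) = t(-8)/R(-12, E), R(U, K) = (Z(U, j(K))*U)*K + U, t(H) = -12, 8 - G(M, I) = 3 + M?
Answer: -88308278/3103 ≈ -28459.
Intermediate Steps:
G(M, I) = 5 - M (G(M, I) = 8 - (3 + M) = 8 + (-3 - M) = 5 - M)
Z(V, X) = -7 + 15*X (Z(V, X) = -7 + (3*(5 - 1*0))*X = -7 + (3*(5 + 0))*X = -7 + (3*5)*X = -7 + 15*X)
R(U, K) = U - 22*K*U (R(U, K) = ((-7 + 15*(-1))*U)*K + U = ((-7 - 15)*U)*K + U = (-22*U)*K + U = -22*K*U + U = U - 22*K*U)
n(S, E) = -12/(-12 + 264*E) (n(S, E) = -12*(-1/(12*(1 - 22*E))) = -12/(-12 + 264*E))
-28459 - n(-27, -141) = -28459 - (-1)/(-1 + 22*(-141)) = -28459 - (-1)/(-1 - 3102) = -28459 - (-1)/(-3103) = -28459 - (-1)*(-1)/3103 = -28459 - 1*1/3103 = -28459 - 1/3103 = -88308278/3103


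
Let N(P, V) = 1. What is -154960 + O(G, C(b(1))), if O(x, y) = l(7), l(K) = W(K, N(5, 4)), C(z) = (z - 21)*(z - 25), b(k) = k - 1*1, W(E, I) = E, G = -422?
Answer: -154953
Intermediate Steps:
b(k) = -1 + k (b(k) = k - 1 = -1 + k)
C(z) = (-25 + z)*(-21 + z) (C(z) = (-21 + z)*(-25 + z) = (-25 + z)*(-21 + z))
l(K) = K
O(x, y) = 7
-154960 + O(G, C(b(1))) = -154960 + 7 = -154953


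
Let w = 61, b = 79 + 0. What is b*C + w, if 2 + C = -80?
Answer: -6417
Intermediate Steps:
C = -82 (C = -2 - 80 = -82)
b = 79
b*C + w = 79*(-82) + 61 = -6478 + 61 = -6417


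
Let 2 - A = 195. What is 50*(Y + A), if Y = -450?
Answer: -32150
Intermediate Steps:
A = -193 (A = 2 - 1*195 = 2 - 195 = -193)
50*(Y + A) = 50*(-450 - 193) = 50*(-643) = -32150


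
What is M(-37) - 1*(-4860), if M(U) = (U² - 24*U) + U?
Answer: 7080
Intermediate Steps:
M(U) = U² - 23*U
M(-37) - 1*(-4860) = -37*(-23 - 37) - 1*(-4860) = -37*(-60) + 4860 = 2220 + 4860 = 7080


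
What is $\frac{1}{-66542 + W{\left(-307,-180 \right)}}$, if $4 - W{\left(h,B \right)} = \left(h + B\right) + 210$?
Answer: $- \frac{1}{66261} \approx -1.5092 \cdot 10^{-5}$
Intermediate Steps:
$W{\left(h,B \right)} = -206 - B - h$ ($W{\left(h,B \right)} = 4 - \left(\left(h + B\right) + 210\right) = 4 - \left(\left(B + h\right) + 210\right) = 4 - \left(210 + B + h\right) = -206 - B - h$)
$\frac{1}{-66542 + W{\left(-307,-180 \right)}} = \frac{1}{-66542 - -281} = \frac{1}{-66542 + \left(-206 + 180 + 307\right)} = \frac{1}{-66542 + 281} = \frac{1}{-66261} = - \frac{1}{66261}$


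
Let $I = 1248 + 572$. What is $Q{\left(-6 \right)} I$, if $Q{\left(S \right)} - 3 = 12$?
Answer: $27300$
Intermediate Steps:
$I = 1820$
$Q{\left(S \right)} = 15$ ($Q{\left(S \right)} = 3 + 12 = 15$)
$Q{\left(-6 \right)} I = 15 \cdot 1820 = 27300$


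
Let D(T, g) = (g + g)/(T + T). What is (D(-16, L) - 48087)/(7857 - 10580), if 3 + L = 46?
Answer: 769435/43568 ≈ 17.661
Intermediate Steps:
L = 43 (L = -3 + 46 = 43)
D(T, g) = g/T (D(T, g) = (2*g)/((2*T)) = (2*g)*(1/(2*T)) = g/T)
(D(-16, L) - 48087)/(7857 - 10580) = (43/(-16) - 48087)/(7857 - 10580) = (43*(-1/16) - 48087)/(-2723) = (-43/16 - 48087)*(-1/2723) = -769435/16*(-1/2723) = 769435/43568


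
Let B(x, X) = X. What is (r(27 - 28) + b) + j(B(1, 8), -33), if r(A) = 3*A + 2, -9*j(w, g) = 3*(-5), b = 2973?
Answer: 8921/3 ≈ 2973.7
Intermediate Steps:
j(w, g) = 5/3 (j(w, g) = -(-5)/3 = -⅑*(-15) = 5/3)
r(A) = 2 + 3*A
(r(27 - 28) + b) + j(B(1, 8), -33) = ((2 + 3*(27 - 28)) + 2973) + 5/3 = ((2 + 3*(-1)) + 2973) + 5/3 = ((2 - 3) + 2973) + 5/3 = (-1 + 2973) + 5/3 = 2972 + 5/3 = 8921/3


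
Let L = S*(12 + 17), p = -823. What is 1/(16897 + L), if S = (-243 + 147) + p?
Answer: -1/9754 ≈ -0.00010252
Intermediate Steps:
S = -919 (S = (-243 + 147) - 823 = -96 - 823 = -919)
L = -26651 (L = -919*(12 + 17) = -919*29 = -26651)
1/(16897 + L) = 1/(16897 - 26651) = 1/(-9754) = -1/9754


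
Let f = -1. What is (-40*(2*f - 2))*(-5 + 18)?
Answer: 2080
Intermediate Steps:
(-40*(2*f - 2))*(-5 + 18) = (-40*(2*(-1) - 2))*(-5 + 18) = -40*(-2 - 2)*13 = -40*(-4)*13 = 160*13 = 2080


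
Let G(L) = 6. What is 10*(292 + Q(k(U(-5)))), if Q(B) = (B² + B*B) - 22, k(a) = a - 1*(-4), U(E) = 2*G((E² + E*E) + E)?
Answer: 7820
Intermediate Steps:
U(E) = 12 (U(E) = 2*6 = 12)
k(a) = 4 + a (k(a) = a + 4 = 4 + a)
Q(B) = -22 + 2*B² (Q(B) = (B² + B²) - 22 = 2*B² - 22 = -22 + 2*B²)
10*(292 + Q(k(U(-5)))) = 10*(292 + (-22 + 2*(4 + 12)²)) = 10*(292 + (-22 + 2*16²)) = 10*(292 + (-22 + 2*256)) = 10*(292 + (-22 + 512)) = 10*(292 + 490) = 10*782 = 7820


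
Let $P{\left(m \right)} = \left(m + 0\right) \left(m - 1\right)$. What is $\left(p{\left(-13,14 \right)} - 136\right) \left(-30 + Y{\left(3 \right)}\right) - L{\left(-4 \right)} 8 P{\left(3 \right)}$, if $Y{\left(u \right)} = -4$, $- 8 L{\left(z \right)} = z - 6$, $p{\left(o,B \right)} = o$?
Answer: $5006$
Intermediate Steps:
$P{\left(m \right)} = m \left(-1 + m\right)$
$L{\left(z \right)} = \frac{3}{4} - \frac{z}{8}$ ($L{\left(z \right)} = - \frac{z - 6}{8} = - \frac{-6 + z}{8} = \frac{3}{4} - \frac{z}{8}$)
$\left(p{\left(-13,14 \right)} - 136\right) \left(-30 + Y{\left(3 \right)}\right) - L{\left(-4 \right)} 8 P{\left(3 \right)} = \left(-13 - 136\right) \left(-30 - 4\right) - \left(\frac{3}{4} - - \frac{1}{2}\right) 8 \cdot 3 \left(-1 + 3\right) = \left(-149\right) \left(-34\right) - \left(\frac{3}{4} + \frac{1}{2}\right) 8 \cdot 3 \cdot 2 = 5066 - \frac{5}{4} \cdot 8 \cdot 6 = 5066 - 10 \cdot 6 = 5066 - 60 = 5006$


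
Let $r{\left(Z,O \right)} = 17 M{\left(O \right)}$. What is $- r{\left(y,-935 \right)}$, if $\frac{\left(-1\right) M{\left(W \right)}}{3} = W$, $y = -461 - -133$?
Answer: $-47685$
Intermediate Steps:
$y = -328$ ($y = -461 + 133 = -328$)
$M{\left(W \right)} = - 3 W$
$r{\left(Z,O \right)} = - 51 O$ ($r{\left(Z,O \right)} = 17 \left(- 3 O\right) = - 51 O$)
$- r{\left(y,-935 \right)} = - \left(-51\right) \left(-935\right) = \left(-1\right) 47685 = -47685$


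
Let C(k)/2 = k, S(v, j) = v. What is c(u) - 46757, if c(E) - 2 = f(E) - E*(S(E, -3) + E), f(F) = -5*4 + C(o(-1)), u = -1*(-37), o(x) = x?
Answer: -49515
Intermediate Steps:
C(k) = 2*k
u = 37
f(F) = -22 (f(F) = -5*4 + 2*(-1) = -20 - 2 = -22)
c(E) = -20 - 2*E**2 (c(E) = 2 + (-22 - E*(E + E)) = 2 + (-22 - E*2*E) = 2 + (-22 - 2*E**2) = -20 - 2*E**2)
c(u) - 46757 = (-20 - 2*37**2) - 46757 = (-20 - 2*1369) - 46757 = (-20 - 2738) - 46757 = -2758 - 46757 = -49515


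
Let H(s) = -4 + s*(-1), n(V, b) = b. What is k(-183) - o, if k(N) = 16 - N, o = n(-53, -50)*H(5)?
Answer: -251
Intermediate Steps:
H(s) = -4 - s
o = 450 (o = -50*(-4 - 1*5) = -50*(-4 - 5) = -50*(-9) = 450)
k(-183) - o = (16 - 1*(-183)) - 1*450 = (16 + 183) - 450 = 199 - 450 = -251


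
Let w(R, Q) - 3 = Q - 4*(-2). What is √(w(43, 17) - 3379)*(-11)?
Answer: -11*I*√3351 ≈ -636.77*I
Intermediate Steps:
w(R, Q) = 11 + Q (w(R, Q) = 3 + (Q - 4*(-2)) = 3 + (Q + 8) = 3 + (8 + Q) = 11 + Q)
√(w(43, 17) - 3379)*(-11) = √((11 + 17) - 3379)*(-11) = √(28 - 3379)*(-11) = √(-3351)*(-11) = (I*√3351)*(-11) = -11*I*√3351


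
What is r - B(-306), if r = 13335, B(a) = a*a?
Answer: -80301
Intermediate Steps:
B(a) = a²
r - B(-306) = 13335 - 1*(-306)² = 13335 - 1*93636 = 13335 - 93636 = -80301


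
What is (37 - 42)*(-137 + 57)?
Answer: 400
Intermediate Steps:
(37 - 42)*(-137 + 57) = -5*(-80) = 400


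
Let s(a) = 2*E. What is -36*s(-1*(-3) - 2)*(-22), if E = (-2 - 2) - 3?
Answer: -11088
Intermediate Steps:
E = -7 (E = -4 - 3 = -7)
s(a) = -14 (s(a) = 2*(-7) = -14)
-36*s(-1*(-3) - 2)*(-22) = -36*(-14)*(-22) = 504*(-22) = -11088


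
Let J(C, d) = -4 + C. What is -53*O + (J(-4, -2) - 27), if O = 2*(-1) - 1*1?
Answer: 124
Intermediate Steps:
O = -3 (O = -2 - 1 = -3)
-53*O + (J(-4, -2) - 27) = -53*(-3) + ((-4 - 4) - 27) = 159 + (-8 - 27) = 159 - 35 = 124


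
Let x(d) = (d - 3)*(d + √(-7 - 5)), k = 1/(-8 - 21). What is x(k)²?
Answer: -78144704/707281 - 30976*I*√3/24389 ≈ -110.49 - 2.1998*I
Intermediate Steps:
k = -1/29 (k = 1/(-29) = -1/29 ≈ -0.034483)
x(d) = (-3 + d)*(d + 2*I*√3) (x(d) = (-3 + d)*(d + √(-12)) = (-3 + d)*(d + 2*I*√3))
x(k)² = ((-1/29)² - 3*(-1/29) - 6*I*√3 + 2*I*(-1/29)*√3)² = (1/841 + 3/29 - 6*I*√3 - 2*I*√3/29)² = (88/841 - 176*I*√3/29)²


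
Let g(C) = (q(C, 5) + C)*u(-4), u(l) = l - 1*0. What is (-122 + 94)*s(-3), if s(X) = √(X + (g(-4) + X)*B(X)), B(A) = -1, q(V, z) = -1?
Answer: -56*I*√5 ≈ -125.22*I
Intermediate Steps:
u(l) = l (u(l) = l + 0 = l)
g(C) = 4 - 4*C (g(C) = (-1 + C)*(-4) = 4 - 4*C)
s(X) = 2*I*√5 (s(X) = √(X + ((4 - 4*(-4)) + X)*(-1)) = √(X + ((4 + 16) + X)*(-1)) = √(X + (20 + X)*(-1)) = √(X + (-20 - X)) = √(-20) = 2*I*√5)
(-122 + 94)*s(-3) = (-122 + 94)*(2*I*√5) = -56*I*√5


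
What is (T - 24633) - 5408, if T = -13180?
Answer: -43221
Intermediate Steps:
(T - 24633) - 5408 = (-13180 - 24633) - 5408 = -37813 - 5408 = -43221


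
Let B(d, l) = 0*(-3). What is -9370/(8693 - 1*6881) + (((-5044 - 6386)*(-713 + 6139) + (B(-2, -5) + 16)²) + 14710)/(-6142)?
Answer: 28073521307/2782326 ≈ 10090.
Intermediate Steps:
B(d, l) = 0
-9370/(8693 - 1*6881) + (((-5044 - 6386)*(-713 + 6139) + (B(-2, -5) + 16)²) + 14710)/(-6142) = -9370/(8693 - 1*6881) + (((-5044 - 6386)*(-713 + 6139) + (0 + 16)²) + 14710)/(-6142) = -9370/(8693 - 6881) + ((-11430*5426 + 16²) + 14710)*(-1/6142) = -9370/1812 + ((-62019180 + 256) + 14710)*(-1/6142) = -9370*1/1812 + (-62018924 + 14710)*(-1/6142) = -4685/906 - 62004214*(-1/6142) = -4685/906 + 31002107/3071 = 28073521307/2782326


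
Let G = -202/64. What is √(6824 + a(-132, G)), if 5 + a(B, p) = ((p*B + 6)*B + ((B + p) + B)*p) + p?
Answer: I*√49282503/32 ≈ 219.38*I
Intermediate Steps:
G = -101/32 (G = -202*1/64 = -101/32 ≈ -3.1563)
a(B, p) = -5 + p + B*(6 + B*p) + p*(p + 2*B) (a(B, p) = -5 + (((p*B + 6)*B + ((B + p) + B)*p) + p) = -5 + (((B*p + 6)*B + (p + 2*B)*p) + p) = -5 + (((6 + B*p)*B + p*(p + 2*B)) + p) = -5 + ((B*(6 + B*p) + p*(p + 2*B)) + p) = -5 + (p + B*(6 + B*p) + p*(p + 2*B)) = -5 + p + B*(6 + B*p) + p*(p + 2*B))
√(6824 + a(-132, G)) = √(6824 + (-5 - 101/32 + (-101/32)² + 6*(-132) - 101/32*(-132)² + 2*(-132)*(-101/32))) = √(6824 + (-5 - 101/32 + 10201/1024 - 792 - 101/32*17424 + 3333/4)) = √(6824 + (-5 - 101/32 + 10201/1024 - 792 - 109989/2 + 3333/4)) = √(6824 - 56270279/1024) = √(-49282503/1024) = I*√49282503/32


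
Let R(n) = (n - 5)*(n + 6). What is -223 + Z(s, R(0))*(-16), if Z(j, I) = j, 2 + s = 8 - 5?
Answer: -239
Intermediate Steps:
s = 1 (s = -2 + (8 - 5) = -2 + 3 = 1)
R(n) = (-5 + n)*(6 + n)
-223 + Z(s, R(0))*(-16) = -223 + 1*(-16) = -223 - 16 = -239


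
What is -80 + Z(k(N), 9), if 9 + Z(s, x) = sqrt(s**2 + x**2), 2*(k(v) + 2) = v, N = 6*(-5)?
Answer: -89 + sqrt(370) ≈ -69.765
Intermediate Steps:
N = -30
k(v) = -2 + v/2
Z(s, x) = -9 + sqrt(s**2 + x**2)
-80 + Z(k(N), 9) = -80 + (-9 + sqrt((-2 + (1/2)*(-30))**2 + 9**2)) = -80 + (-9 + sqrt((-2 - 15)**2 + 81)) = -80 + (-9 + sqrt((-17)**2 + 81)) = -80 + (-9 + sqrt(289 + 81)) = -80 + (-9 + sqrt(370)) = -89 + sqrt(370)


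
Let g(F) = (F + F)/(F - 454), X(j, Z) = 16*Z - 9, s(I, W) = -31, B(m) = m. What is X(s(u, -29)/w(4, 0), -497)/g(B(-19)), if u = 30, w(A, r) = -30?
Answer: -198187/2 ≈ -99094.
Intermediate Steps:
X(j, Z) = -9 + 16*Z
g(F) = 2*F/(-454 + F) (g(F) = (2*F)/(-454 + F) = 2*F/(-454 + F))
X(s(u, -29)/w(4, 0), -497)/g(B(-19)) = (-9 + 16*(-497))/((2*(-19)/(-454 - 19))) = (-9 - 7952)/((2*(-19)/(-473))) = -7961/(2*(-19)*(-1/473)) = -7961/38/473 = -7961*473/38 = -198187/2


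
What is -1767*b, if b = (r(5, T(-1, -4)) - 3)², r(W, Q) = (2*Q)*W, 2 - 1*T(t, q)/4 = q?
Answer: -99250623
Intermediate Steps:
T(t, q) = 8 - 4*q
r(W, Q) = 2*Q*W
b = 56169 (b = (2*(8 - 4*(-4))*5 - 3)² = (2*(8 + 16)*5 - 3)² = (2*24*5 - 3)² = (240 - 3)² = 237² = 56169)
-1767*b = -1767*56169 = -99250623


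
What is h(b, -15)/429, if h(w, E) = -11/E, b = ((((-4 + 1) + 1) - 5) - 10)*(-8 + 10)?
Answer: 1/585 ≈ 0.0017094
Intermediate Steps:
b = -34 (b = (((-3 + 1) - 5) - 10)*2 = ((-2 - 5) - 10)*2 = (-7 - 10)*2 = -17*2 = -34)
h(b, -15)/429 = -11/(-15)/429 = -11*(-1/15)*(1/429) = (11/15)*(1/429) = 1/585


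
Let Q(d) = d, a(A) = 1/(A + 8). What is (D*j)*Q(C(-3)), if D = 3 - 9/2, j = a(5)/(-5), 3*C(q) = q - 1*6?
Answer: -9/130 ≈ -0.069231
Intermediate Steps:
a(A) = 1/(8 + A)
C(q) = -2 + q/3 (C(q) = (q - 1*6)/3 = (q - 6)/3 = (-6 + q)/3 = -2 + q/3)
j = -1/65 (j = 1/((8 + 5)*(-5)) = -⅕/13 = (1/13)*(-⅕) = -1/65 ≈ -0.015385)
D = -3/2 (D = 3 - 9/2 = -3/2 ≈ -1.5000)
(D*j)*Q(C(-3)) = (-3/2*(-1/65))*(-2 + (⅓)*(-3)) = 3*(-2 - 1)/130 = (3/130)*(-3) = -9/130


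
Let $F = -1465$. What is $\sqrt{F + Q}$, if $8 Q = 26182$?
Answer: $\frac{\sqrt{7231}}{2} \approx 42.518$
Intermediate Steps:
$Q = \frac{13091}{4}$ ($Q = \frac{1}{8} \cdot 26182 = \frac{13091}{4} \approx 3272.8$)
$\sqrt{F + Q} = \sqrt{-1465 + \frac{13091}{4}} = \sqrt{\frac{7231}{4}} = \frac{\sqrt{7231}}{2}$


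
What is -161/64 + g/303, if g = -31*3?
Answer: -18245/6464 ≈ -2.8226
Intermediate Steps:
g = -93
-161/64 + g/303 = -161/64 - 93/303 = -161*1/64 - 93*1/303 = -161/64 - 31/101 = -18245/6464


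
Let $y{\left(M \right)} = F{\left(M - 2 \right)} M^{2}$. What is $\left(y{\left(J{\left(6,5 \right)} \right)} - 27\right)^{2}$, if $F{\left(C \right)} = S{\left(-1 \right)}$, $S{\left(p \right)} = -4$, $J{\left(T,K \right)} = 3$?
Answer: $3969$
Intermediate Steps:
$F{\left(C \right)} = -4$
$y{\left(M \right)} = - 4 M^{2}$
$\left(y{\left(J{\left(6,5 \right)} \right)} - 27\right)^{2} = \left(- 4 \cdot 3^{2} - 27\right)^{2} = \left(\left(-4\right) 9 - 27\right)^{2} = \left(-36 - 27\right)^{2} = \left(-63\right)^{2} = 3969$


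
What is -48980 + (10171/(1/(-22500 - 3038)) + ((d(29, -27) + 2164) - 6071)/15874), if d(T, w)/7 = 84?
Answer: -4124001358091/15874 ≈ -2.5980e+8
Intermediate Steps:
d(T, w) = 588 (d(T, w) = 7*84 = 588)
-48980 + (10171/(1/(-22500 - 3038)) + ((d(29, -27) + 2164) - 6071)/15874) = -48980 + (10171/(1/(-22500 - 3038)) + ((588 + 2164) - 6071)/15874) = -48980 + (10171/(1/(-25538)) + (2752 - 6071)*(1/15874)) = -48980 + (10171/(-1/25538) - 3319*1/15874) = -48980 + (10171*(-25538) - 3319/15874) = -48980 + (-259746998 - 3319/15874) = -48980 - 4123223849571/15874 = -4124001358091/15874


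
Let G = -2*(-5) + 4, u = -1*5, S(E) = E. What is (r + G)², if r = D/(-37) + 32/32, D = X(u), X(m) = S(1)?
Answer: 306916/1369 ≈ 224.19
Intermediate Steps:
u = -5
X(m) = 1
D = 1
G = 14 (G = 10 + 4 = 14)
r = 36/37 (r = 1/(-37) + 32/32 = 1*(-1/37) + 32*(1/32) = -1/37 + 1 = 36/37 ≈ 0.97297)
(r + G)² = (36/37 + 14)² = (554/37)² = 306916/1369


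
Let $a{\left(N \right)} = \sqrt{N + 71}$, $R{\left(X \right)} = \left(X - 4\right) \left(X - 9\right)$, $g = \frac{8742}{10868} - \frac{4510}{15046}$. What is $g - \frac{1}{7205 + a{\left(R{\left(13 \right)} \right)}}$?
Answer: $\frac{267653815044481}{530539568356369} + \frac{\sqrt{107}}{51911918} \approx 0.50449$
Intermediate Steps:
$g = \frac{20629363}{40879982}$ ($g = 8742 \cdot \frac{1}{10868} - \frac{2255}{7523} = \frac{4371}{5434} - \frac{2255}{7523} = \frac{20629363}{40879982} \approx 0.50463$)
$R{\left(X \right)} = \left(-9 + X\right) \left(-4 + X\right)$ ($R{\left(X \right)} = \left(-4 + X\right) \left(-9 + X\right) = \left(-9 + X\right) \left(-4 + X\right)$)
$a{\left(N \right)} = \sqrt{71 + N}$
$g - \frac{1}{7205 + a{\left(R{\left(13 \right)} \right)}} = \frac{20629363}{40879982} - \frac{1}{7205 + \sqrt{71 + \left(36 + 13^{2} - 169\right)}} = \frac{20629363}{40879982} - \frac{1}{7205 + \sqrt{71 + \left(36 + 169 - 169\right)}} = \frac{20629363}{40879982} - \frac{1}{7205 + \sqrt{71 + 36}} = \frac{20629363}{40879982} - \frac{1}{7205 + \sqrt{107}}$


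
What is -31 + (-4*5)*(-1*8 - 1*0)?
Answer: 129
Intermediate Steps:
-31 + (-4*5)*(-1*8 - 1*0) = -31 - 20*(-8 + 0) = -31 - 20*(-8) = -31 + 160 = 129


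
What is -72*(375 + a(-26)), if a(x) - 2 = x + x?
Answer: -23400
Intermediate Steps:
a(x) = 2 + 2*x (a(x) = 2 + (x + x) = 2 + 2*x)
-72*(375 + a(-26)) = -72*(375 + (2 + 2*(-26))) = -72*(375 + (2 - 52)) = -72*(375 - 50) = -72*325 = -23400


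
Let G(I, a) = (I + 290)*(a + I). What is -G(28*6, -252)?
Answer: 38472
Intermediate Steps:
G(I, a) = (290 + I)*(I + a)
-G(28*6, -252) = -((28*6)**2 + 290*(28*6) + 290*(-252) + (28*6)*(-252)) = -(168**2 + 290*168 - 73080 + 168*(-252)) = -(28224 + 48720 - 73080 - 42336) = -1*(-38472) = 38472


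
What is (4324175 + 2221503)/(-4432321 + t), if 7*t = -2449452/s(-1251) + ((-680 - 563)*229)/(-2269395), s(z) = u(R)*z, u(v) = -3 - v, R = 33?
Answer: -43360953731520390/29361359042438561 ≈ -1.4768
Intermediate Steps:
s(z) = -36*z (s(z) = (-3 - 1*33)*z = (-3 - 33)*z = -36*z)
t = -51351432956/6624364005 (t = (-2449452/((-36*(-1251))) + ((-680 - 563)*229)/(-2269395))/7 = (-2449452/45036 - 1243*229*(-1/2269395))/7 = (-2449452*1/45036 - 284647*(-1/2269395))/7 = (-204121/3753 + 284647/2269395)/7 = (1/7)*(-51351432956/946337715) = -51351432956/6624364005 ≈ -7.7519)
(4324175 + 2221503)/(-4432321 + t) = (4324175 + 2221503)/(-4432321 - 51351432956/6624364005) = 6545678/(-29361359042438561/6624364005) = 6545678*(-6624364005/29361359042438561) = -43360953731520390/29361359042438561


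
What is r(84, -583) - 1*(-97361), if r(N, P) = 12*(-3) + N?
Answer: 97409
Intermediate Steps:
r(N, P) = -36 + N
r(84, -583) - 1*(-97361) = (-36 + 84) - 1*(-97361) = 48 + 97361 = 97409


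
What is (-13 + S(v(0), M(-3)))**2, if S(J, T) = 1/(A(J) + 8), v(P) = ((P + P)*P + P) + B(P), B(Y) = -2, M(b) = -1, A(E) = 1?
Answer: 13456/81 ≈ 166.12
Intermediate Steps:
v(P) = -2 + P + 2*P**2 (v(P) = ((P + P)*P + P) - 2 = ((2*P)*P + P) - 2 = (2*P**2 + P) - 2 = (P + 2*P**2) - 2 = -2 + P + 2*P**2)
S(J, T) = 1/9 (S(J, T) = 1/(1 + 8) = 1/9)
(-13 + S(v(0), M(-3)))**2 = (-13 + 1/9)**2 = (-116/9)**2 = 13456/81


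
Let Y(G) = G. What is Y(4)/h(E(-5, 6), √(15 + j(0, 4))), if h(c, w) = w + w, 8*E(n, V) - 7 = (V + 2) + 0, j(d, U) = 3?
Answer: √2/3 ≈ 0.47140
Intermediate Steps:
E(n, V) = 9/8 + V/8 (E(n, V) = 7/8 + ((V + 2) + 0)/8 = 7/8 + ((2 + V) + 0)/8 = 7/8 + (2 + V)/8 = 7/8 + (¼ + V/8) = 9/8 + V/8)
h(c, w) = 2*w
Y(4)/h(E(-5, 6), √(15 + j(0, 4))) = 4/((2*√(15 + 3))) = 4/((2*√18)) = 4/((2*(3*√2))) = 4/((6*√2)) = 4*(√2/12) = √2/3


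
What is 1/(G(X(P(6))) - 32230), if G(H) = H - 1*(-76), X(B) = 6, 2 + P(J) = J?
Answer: -1/32148 ≈ -3.1106e-5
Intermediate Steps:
P(J) = -2 + J
G(H) = 76 + H (G(H) = H + 76 = 76 + H)
1/(G(X(P(6))) - 32230) = 1/((76 + 6) - 32230) = 1/(82 - 32230) = 1/(-32148) = -1/32148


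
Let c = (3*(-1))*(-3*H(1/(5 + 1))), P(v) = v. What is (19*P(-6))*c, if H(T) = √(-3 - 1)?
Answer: -2052*I ≈ -2052.0*I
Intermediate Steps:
H(T) = 2*I (H(T) = √(-4) = 2*I)
c = 18*I (c = (3*(-1))*(-6*I) = -(-18)*I = 18*I ≈ 18.0*I)
(19*P(-6))*c = (19*(-6))*(18*I) = -2052*I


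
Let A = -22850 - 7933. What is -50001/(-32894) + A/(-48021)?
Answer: 1137891341/526534258 ≈ 2.1611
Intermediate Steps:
A = -30783
-50001/(-32894) + A/(-48021) = -50001/(-32894) - 30783/(-48021) = -50001*(-1/32894) - 30783*(-1/48021) = 50001/32894 + 10261/16007 = 1137891341/526534258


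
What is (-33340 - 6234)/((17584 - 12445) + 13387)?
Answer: -19787/9263 ≈ -2.1361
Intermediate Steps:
(-33340 - 6234)/((17584 - 12445) + 13387) = -39574/(5139 + 13387) = -39574/18526 = -39574*1/18526 = -19787/9263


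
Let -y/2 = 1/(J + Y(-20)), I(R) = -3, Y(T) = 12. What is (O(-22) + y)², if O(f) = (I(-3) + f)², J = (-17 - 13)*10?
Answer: 8100180001/20736 ≈ 3.9063e+5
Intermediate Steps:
J = -300 (J = -30*10 = -300)
y = 1/144 (y = -2/(-300 + 12) = -2/(-288) = -2*(-1/288) = 1/144 ≈ 0.0069444)
O(f) = (-3 + f)²
(O(-22) + y)² = ((-3 - 22)² + 1/144)² = ((-25)² + 1/144)² = (625 + 1/144)² = (90001/144)² = 8100180001/20736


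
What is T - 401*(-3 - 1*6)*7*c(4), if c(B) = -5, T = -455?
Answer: -126770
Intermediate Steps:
T - 401*(-3 - 1*6)*7*c(4) = -455 - 401*(-3 - 1*6)*7*(-5) = -455 - 401*(-3 - 6)*7*(-5) = -455 - 401*(-9*7)*(-5) = -455 - (-25263)*(-5) = -455 - 401*315 = -455 - 126315 = -126770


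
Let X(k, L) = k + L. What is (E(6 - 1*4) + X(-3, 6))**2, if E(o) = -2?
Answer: 1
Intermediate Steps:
X(k, L) = L + k
(E(6 - 1*4) + X(-3, 6))**2 = (-2 + (6 - 3))**2 = (-2 + 3)**2 = 1**2 = 1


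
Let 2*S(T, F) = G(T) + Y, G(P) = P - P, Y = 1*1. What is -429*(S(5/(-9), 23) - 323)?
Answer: 276705/2 ≈ 1.3835e+5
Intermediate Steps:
Y = 1
G(P) = 0
S(T, F) = ½ (S(T, F) = (0 + 1)/2 = (½)*1 = ½)
-429*(S(5/(-9), 23) - 323) = -429*(½ - 323) = -429*(-645/2) = 276705/2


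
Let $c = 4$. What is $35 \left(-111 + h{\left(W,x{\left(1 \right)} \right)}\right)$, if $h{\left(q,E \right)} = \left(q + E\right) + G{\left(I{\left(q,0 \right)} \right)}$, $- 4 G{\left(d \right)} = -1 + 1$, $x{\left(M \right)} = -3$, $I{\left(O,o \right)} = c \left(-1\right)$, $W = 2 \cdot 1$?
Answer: $-3920$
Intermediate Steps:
$W = 2$
$I{\left(O,o \right)} = -4$ ($I{\left(O,o \right)} = 4 \left(-1\right) = -4$)
$G{\left(d \right)} = 0$ ($G{\left(d \right)} = - \frac{-1 + 1}{4} = \left(- \frac{1}{4}\right) 0 = 0$)
$h{\left(q,E \right)} = E + q$ ($h{\left(q,E \right)} = \left(q + E\right) + 0 = \left(E + q\right) + 0 = E + q$)
$35 \left(-111 + h{\left(W,x{\left(1 \right)} \right)}\right) = 35 \left(-111 + \left(-3 + 2\right)\right) = 35 \left(-111 - 1\right) = 35 \left(-112\right) = -3920$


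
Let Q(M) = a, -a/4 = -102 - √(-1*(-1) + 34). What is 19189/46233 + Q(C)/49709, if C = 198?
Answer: 88429915/208926927 + 4*√35/49709 ≈ 0.42373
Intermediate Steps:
a = 408 + 4*√35 (a = -4*(-102 - √(-1*(-1) + 34)) = -4*(-102 - √(1 + 34)) = -4*(-102 - √35) = 408 + 4*√35 ≈ 431.66)
Q(M) = 408 + 4*√35
19189/46233 + Q(C)/49709 = 19189/46233 + (408 + 4*√35)/49709 = 19189*(1/46233) + (408 + 4*√35)*(1/49709) = 19189/46233 + (408/49709 + 4*√35/49709) = 88429915/208926927 + 4*√35/49709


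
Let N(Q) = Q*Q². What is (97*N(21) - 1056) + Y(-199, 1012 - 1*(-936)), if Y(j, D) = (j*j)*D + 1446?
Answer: 78041455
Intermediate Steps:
Y(j, D) = 1446 + D*j² (Y(j, D) = j²*D + 1446 = D*j² + 1446 = 1446 + D*j²)
N(Q) = Q³
(97*N(21) - 1056) + Y(-199, 1012 - 1*(-936)) = (97*21³ - 1056) + (1446 + (1012 - 1*(-936))*(-199)²) = (97*9261 - 1056) + (1446 + (1012 + 936)*39601) = (898317 - 1056) + (1446 + 1948*39601) = 897261 + (1446 + 77142748) = 897261 + 77144194 = 78041455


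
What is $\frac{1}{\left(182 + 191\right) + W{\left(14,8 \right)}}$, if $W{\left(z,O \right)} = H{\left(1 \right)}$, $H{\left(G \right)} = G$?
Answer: $\frac{1}{374} \approx 0.0026738$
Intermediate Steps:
$W{\left(z,O \right)} = 1$
$\frac{1}{\left(182 + 191\right) + W{\left(14,8 \right)}} = \frac{1}{\left(182 + 191\right) + 1} = \frac{1}{373 + 1} = \frac{1}{374}$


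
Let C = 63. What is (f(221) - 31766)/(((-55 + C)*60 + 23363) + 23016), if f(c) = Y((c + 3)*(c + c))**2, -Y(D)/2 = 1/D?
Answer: -77847221344255/114834821663744 ≈ -0.67791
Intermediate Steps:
Y(D) = -2/D
f(c) = 1/(c**2*(3 + c)**2) (f(c) = (-2*1/((c + 3)*(c + c)))**2 = (-2*1/(2*c*(3 + c)))**2 = (-1/(c*(3 + c)))**2 = 1/(c**2*(3 + c)**2))
(f(221) - 31766)/(((-55 + C)*60 + 23363) + 23016) = (1/(221**2*(3 + 221)**2) - 31766)/(((-55 + 63)*60 + 23363) + 23016) = ((1/48841)/224**2 - 31766)/((8*60 + 23363) + 23016) = ((1/48841)*(1/50176) - 31766)/((480 + 23363) + 23016) = (1/2450646016 - 31766)/(23843 + 23016) = -77847221344255/2450646016/46859 = -77847221344255/2450646016*1/46859 = -77847221344255/114834821663744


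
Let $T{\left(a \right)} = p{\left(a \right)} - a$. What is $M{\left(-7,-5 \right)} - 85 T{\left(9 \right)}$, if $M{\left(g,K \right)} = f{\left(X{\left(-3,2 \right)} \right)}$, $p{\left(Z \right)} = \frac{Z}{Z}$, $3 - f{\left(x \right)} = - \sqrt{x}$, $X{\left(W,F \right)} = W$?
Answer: $683 + i \sqrt{3} \approx 683.0 + 1.732 i$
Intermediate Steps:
$f{\left(x \right)} = 3 + \sqrt{x}$ ($f{\left(x \right)} = 3 - - \sqrt{x} = 3 + \sqrt{x}$)
$p{\left(Z \right)} = 1$
$M{\left(g,K \right)} = 3 + i \sqrt{3}$ ($M{\left(g,K \right)} = 3 + \sqrt{-3} = 3 + i \sqrt{3}$)
$T{\left(a \right)} = 1 - a$
$M{\left(-7,-5 \right)} - 85 T{\left(9 \right)} = \left(3 + i \sqrt{3}\right) - 85 \left(1 - 9\right) = \left(3 + i \sqrt{3}\right) - -680 = \left(3 + i \sqrt{3}\right) + 680 = 683 + i \sqrt{3}$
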